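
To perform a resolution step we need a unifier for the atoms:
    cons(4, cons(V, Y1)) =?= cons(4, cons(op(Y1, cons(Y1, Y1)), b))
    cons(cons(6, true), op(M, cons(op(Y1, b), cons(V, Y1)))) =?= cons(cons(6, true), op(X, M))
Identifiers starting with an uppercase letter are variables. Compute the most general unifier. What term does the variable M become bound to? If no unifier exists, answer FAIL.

cons(op(b, b), cons(op(b, cons(b, b)), b))

Decompose cons/2: 4 =?= 4,  cons(V, Y1) =?= cons(op(Y1, cons(Y1, Y1)), b).
Delete trivial equation 4 =?= 4.
Decompose cons/2: V =?= op(Y1, cons(Y1, Y1)),  Y1 =?= b.
Bind V := op(Y1, cons(Y1, Y1)); substituting into the one remaining equation that mentions V gives: cons(cons(6, true), op(M, cons(op(Y1, b), cons(op(Y1, cons(Y1, Y1)), Y1)))) =?= cons(cons(6, true), op(X, M)).
Bind Y1 := b; substituting into the remaining equation gives: cons(cons(6, true), op(M, cons(op(b, b), cons(op(b, cons(b, b)), b)))) =?= cons(cons(6, true), op(X, M)). Substituting into the earlier binding gives V := op(b, cons(b, b)).
Decompose cons/2: cons(6, true) =?= cons(6, true),  op(M, cons(op(b, b), cons(op(b, cons(b, b)), b))) =?= op(X, M).
Delete trivial equation cons(6, true) =?= cons(6, true).
Decompose op/2: M =?= X,  cons(op(b, b), cons(op(b, cons(b, b)), b)) =?= M.
Bind M := X; substituting into the remaining equation gives: cons(op(b, b), cons(op(b, cons(b, b)), b)) =?= X.
Bind X := cons(op(b, b), cons(op(b, cons(b, b)), b)). Substituting into the earlier binding gives M := cons(op(b, b), cons(op(b, cons(b, b)), b)).
MGU = { V -> op(b, cons(b, b)), Y1 -> b, M -> cons(op(b, b), cons(op(b, cons(b, b)), b)), X -> cons(op(b, b), cons(op(b, cons(b, b)), b)) }, so M -> cons(op(b, b), cons(op(b, cons(b, b)), b)).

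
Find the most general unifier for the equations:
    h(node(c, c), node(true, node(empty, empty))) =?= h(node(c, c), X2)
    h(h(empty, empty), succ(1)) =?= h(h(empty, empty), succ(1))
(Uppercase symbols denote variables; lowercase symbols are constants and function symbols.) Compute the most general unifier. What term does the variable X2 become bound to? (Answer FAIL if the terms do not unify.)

Decompose h/2: node(c, c) =?= node(c, c),  node(true, node(empty, empty)) =?= X2.
Delete trivial equation node(c, c) =?= node(c, c).
Bind X2 := node(true, node(empty, empty)); no other remaining equation mentions X2.
Delete trivial equation h(h(empty, empty), succ(1)) =?= h(h(empty, empty), succ(1)).
MGU = { X2 ↦ node(true, node(empty, empty)) }, so X2 ↦ node(true, node(empty, empty)).

node(true, node(empty, empty))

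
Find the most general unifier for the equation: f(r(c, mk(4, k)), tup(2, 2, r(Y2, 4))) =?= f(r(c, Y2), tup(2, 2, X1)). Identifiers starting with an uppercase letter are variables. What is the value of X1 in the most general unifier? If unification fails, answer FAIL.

r(mk(4, k), 4)

Decompose f/2: r(c, mk(4, k)) =?= r(c, Y2),  tup(2, 2, r(Y2, 4)) =?= tup(2, 2, X1).
Decompose r/2: c =?= c,  mk(4, k) =?= Y2.
Delete trivial equation c =?= c.
Bind Y2 := mk(4, k); substituting into the remaining equation gives: tup(2, 2, r(mk(4, k), 4)) =?= tup(2, 2, X1).
Decompose tup/3: 2 =?= 2,  2 =?= 2,  r(mk(4, k), 4) =?= X1.
Delete trivial equation 2 =?= 2.
Delete trivial equation 2 =?= 2.
Bind X1 := r(mk(4, k), 4).
MGU = { Y2 -> mk(4, k), X1 -> r(mk(4, k), 4) }, so X1 -> r(mk(4, k), 4).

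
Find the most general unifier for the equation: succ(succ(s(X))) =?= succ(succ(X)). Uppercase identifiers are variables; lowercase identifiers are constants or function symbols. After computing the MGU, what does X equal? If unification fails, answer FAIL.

FAIL

Decompose succ/1: succ(s(X)) =?= succ(X).
Decompose succ/1: s(X) =?= X.
Occurs check fails: X occurs in s(X); the equation X =?= s(X) has no finite solution.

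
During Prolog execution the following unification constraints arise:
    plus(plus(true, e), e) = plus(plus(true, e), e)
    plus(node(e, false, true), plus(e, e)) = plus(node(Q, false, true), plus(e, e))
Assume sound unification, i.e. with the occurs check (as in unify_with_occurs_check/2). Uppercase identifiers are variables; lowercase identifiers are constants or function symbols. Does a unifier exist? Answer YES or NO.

Delete trivial equation plus(plus(true, e), e) = plus(plus(true, e), e).
Decompose plus/2: node(e, false, true) = node(Q, false, true),  plus(e, e) = plus(e, e).
Decompose node/3: e = Q,  false = false,  true = true.
Bind Q := e; no other remaining equation mentions Q.
Delete trivial equation false = false.
Delete trivial equation true = true.
Delete trivial equation plus(e, e) = plus(e, e).
No equations remain and no clash or occurs-check failure arose, so a unifier exists.

YES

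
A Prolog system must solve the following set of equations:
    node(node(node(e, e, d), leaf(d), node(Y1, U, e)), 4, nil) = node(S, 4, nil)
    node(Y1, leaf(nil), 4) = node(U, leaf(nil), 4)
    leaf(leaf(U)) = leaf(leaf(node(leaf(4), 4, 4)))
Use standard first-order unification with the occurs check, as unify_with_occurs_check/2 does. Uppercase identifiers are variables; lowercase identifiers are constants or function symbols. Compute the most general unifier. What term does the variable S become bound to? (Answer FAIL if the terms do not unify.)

Decompose node/3: node(node(e, e, d), leaf(d), node(Y1, U, e)) = S,  4 = 4,  nil = nil.
Bind S := node(node(e, e, d), leaf(d), node(Y1, U, e)); no other remaining equation mentions S.
Delete trivial equation 4 = 4.
Delete trivial equation nil = nil.
Decompose node/3: Y1 = U,  leaf(nil) = leaf(nil),  4 = 4.
Bind Y1 := U; no other remaining equation mentions Y1. Substituting into the earlier binding gives S := node(node(e, e, d), leaf(d), node(U, U, e)).
Delete trivial equation leaf(nil) = leaf(nil).
Delete trivial equation 4 = 4.
Decompose leaf/1: leaf(U) = leaf(node(leaf(4), 4, 4)).
Decompose leaf/1: U = node(leaf(4), 4, 4).
Bind U := node(leaf(4), 4, 4). Substituting into the earlier bindings gives S := node(node(e, e, d), leaf(d), node(node(leaf(4), 4, 4), node(leaf(4), 4, 4), e)), Y1 := node(leaf(4), 4, 4).
MGU = { S -> node(node(e, e, d), leaf(d), node(node(leaf(4), 4, 4), node(leaf(4), 4, 4), e)), Y1 -> node(leaf(4), 4, 4), U -> node(leaf(4), 4, 4) }, so S -> node(node(e, e, d), leaf(d), node(node(leaf(4), 4, 4), node(leaf(4), 4, 4), e)).

node(node(e, e, d), leaf(d), node(node(leaf(4), 4, 4), node(leaf(4), 4, 4), e))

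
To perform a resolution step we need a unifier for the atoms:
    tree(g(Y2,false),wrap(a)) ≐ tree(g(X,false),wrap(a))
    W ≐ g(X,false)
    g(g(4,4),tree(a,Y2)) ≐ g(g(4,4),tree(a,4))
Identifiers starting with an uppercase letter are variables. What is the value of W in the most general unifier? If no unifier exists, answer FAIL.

g(4,false)

Decompose tree/2: g(Y2,false) ≐ g(X,false),  wrap(a) ≐ wrap(a).
Decompose g/2: Y2 ≐ X,  false ≐ false.
Bind Y2 := X; substituting into the one remaining equation that mentions Y2 gives: g(g(4,4),tree(a,X)) ≐ g(g(4,4),tree(a,4)).
Delete trivial equation false ≐ false.
Delete trivial equation wrap(a) ≐ wrap(a).
Bind W := g(X,false); no other remaining equation mentions W.
Decompose g/2: g(4,4) ≐ g(4,4),  tree(a,X) ≐ tree(a,4).
Delete trivial equation g(4,4) ≐ g(4,4).
Decompose tree/2: a ≐ a,  X ≐ 4.
Delete trivial equation a ≐ a.
Bind X := 4. Substituting into the earlier bindings gives Y2 := 4, W := g(4,false).
MGU = { Y2 := 4, W := g(4,false), X := 4 }, so W := g(4,false).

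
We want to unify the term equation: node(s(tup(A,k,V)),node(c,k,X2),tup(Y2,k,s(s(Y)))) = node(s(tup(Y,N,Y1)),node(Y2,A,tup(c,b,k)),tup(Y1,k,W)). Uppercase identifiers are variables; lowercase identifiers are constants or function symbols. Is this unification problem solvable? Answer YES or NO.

Decompose node/3: s(tup(A,k,V)) = s(tup(Y,N,Y1)),  node(c,k,X2) = node(Y2,A,tup(c,b,k)),  tup(Y2,k,s(s(Y))) = tup(Y1,k,W).
Decompose s/1: tup(A,k,V) = tup(Y,N,Y1).
Decompose tup/3: A = Y,  k = N,  V = Y1.
Bind A := Y; substituting into the one remaining equation that mentions A gives: node(c,k,X2) = node(Y2,Y,tup(c,b,k)).
Bind N := k; no other remaining equation mentions N.
Bind V := Y1; no other remaining equation mentions V.
Decompose node/3: c = Y2,  k = Y,  X2 = tup(c,b,k).
Bind Y2 := c; substituting into the one remaining equation that mentions Y2 gives: tup(c,k,s(s(Y))) = tup(Y1,k,W).
Bind Y := k; substituting into the one remaining equation that mentions Y gives: tup(c,k,s(s(k))) = tup(Y1,k,W). Substituting into the earlier binding gives A := k.
Bind X2 := tup(c,b,k); no other remaining equation mentions X2.
Decompose tup/3: c = Y1,  k = k,  s(s(k)) = W.
Bind Y1 := c; no other remaining equation mentions Y1. Substituting into the earlier binding gives V := c.
Delete trivial equation k = k.
Bind W := s(s(k)).
No equations remain and no clash or occurs-check failure arose, so a unifier exists.

YES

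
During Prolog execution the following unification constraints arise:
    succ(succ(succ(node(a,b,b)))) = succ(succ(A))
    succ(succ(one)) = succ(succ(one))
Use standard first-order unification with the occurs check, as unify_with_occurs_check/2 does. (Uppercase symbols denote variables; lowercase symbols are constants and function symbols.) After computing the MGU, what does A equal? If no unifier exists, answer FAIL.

succ(node(a,b,b))

Decompose succ/1: succ(succ(node(a,b,b))) = succ(A).
Decompose succ/1: succ(node(a,b,b)) = A.
Bind A := succ(node(a,b,b)); no other remaining equation mentions A.
Delete trivial equation succ(succ(one)) = succ(succ(one)).
MGU = { A -> succ(node(a,b,b)) }, so A -> succ(node(a,b,b)).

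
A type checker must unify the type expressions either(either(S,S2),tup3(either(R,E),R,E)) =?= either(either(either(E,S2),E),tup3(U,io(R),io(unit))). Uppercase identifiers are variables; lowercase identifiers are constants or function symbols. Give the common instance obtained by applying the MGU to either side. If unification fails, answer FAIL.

FAIL

Decompose either/2: either(S,S2) =?= either(either(E,S2),E),  tup3(either(R,E),R,E) =?= tup3(U,io(R),io(unit)).
Decompose either/2: S =?= either(E,S2),  S2 =?= E.
Bind S := either(E,S2); no other remaining equation mentions S.
Bind S2 := E; no other remaining equation mentions S2. Substituting into the earlier binding gives S := either(E,E).
Decompose tup3/3: either(R,E) =?= U,  R =?= io(R),  E =?= io(unit).
Bind U := either(R,E); no other remaining equation mentions U.
Occurs check fails: R occurs in io(R); the equation R =?= io(R) has no finite solution.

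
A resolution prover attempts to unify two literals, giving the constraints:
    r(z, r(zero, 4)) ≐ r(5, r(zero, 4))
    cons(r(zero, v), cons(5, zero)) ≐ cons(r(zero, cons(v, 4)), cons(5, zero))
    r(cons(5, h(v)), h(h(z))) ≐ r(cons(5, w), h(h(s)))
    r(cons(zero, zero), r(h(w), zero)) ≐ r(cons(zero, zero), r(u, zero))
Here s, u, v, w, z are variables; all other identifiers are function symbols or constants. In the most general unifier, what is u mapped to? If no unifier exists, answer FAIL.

FAIL

Decompose r/2: z ≐ 5,  r(zero, 4) ≐ r(zero, 4).
Bind z := 5; substituting into the one remaining equation that mentions z gives: r(cons(5, h(v)), h(h(5))) ≐ r(cons(5, w), h(h(s))).
Delete trivial equation r(zero, 4) ≐ r(zero, 4).
Decompose cons/2: r(zero, v) ≐ r(zero, cons(v, 4)),  cons(5, zero) ≐ cons(5, zero).
Decompose r/2: zero ≐ zero,  v ≐ cons(v, 4).
Delete trivial equation zero ≐ zero.
Occurs check fails: v occurs in cons(v, 4); the equation v ≐ cons(v, 4) has no finite solution.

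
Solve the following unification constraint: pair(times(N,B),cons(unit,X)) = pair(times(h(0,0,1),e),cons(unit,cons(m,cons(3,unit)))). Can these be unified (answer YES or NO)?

YES

Decompose pair/2: times(N,B) = times(h(0,0,1),e),  cons(unit,X) = cons(unit,cons(m,cons(3,unit))).
Decompose times/2: N = h(0,0,1),  B = e.
Bind N := h(0,0,1); no other remaining equation mentions N.
Bind B := e; no other remaining equation mentions B.
Decompose cons/2: unit = unit,  X = cons(m,cons(3,unit)).
Delete trivial equation unit = unit.
Bind X := cons(m,cons(3,unit)).
No equations remain and no clash or occurs-check failure arose, so a unifier exists.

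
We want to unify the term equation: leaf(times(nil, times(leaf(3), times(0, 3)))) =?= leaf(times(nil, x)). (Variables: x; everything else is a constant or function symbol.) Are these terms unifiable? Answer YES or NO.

YES

Decompose leaf/1: times(nil, times(leaf(3), times(0, 3))) =?= times(nil, x).
Decompose times/2: nil =?= nil,  times(leaf(3), times(0, 3)) =?= x.
Delete trivial equation nil =?= nil.
Bind x := times(leaf(3), times(0, 3)).
No equations remain and no clash or occurs-check failure arose, so a unifier exists.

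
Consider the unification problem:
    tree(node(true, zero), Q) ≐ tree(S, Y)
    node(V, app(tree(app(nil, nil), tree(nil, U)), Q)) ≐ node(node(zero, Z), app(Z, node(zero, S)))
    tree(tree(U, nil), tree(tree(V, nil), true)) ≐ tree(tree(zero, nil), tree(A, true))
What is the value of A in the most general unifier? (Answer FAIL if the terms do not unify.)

Decompose tree/2: node(true, zero) ≐ S,  Q ≐ Y.
Bind S := node(true, zero); substituting into the one remaining equation that mentions S gives: node(V, app(tree(app(nil, nil), tree(nil, U)), Q)) ≐ node(node(zero, Z), app(Z, node(zero, node(true, zero)))).
Bind Q := Y; substituting into the one remaining equation that mentions Q gives: node(V, app(tree(app(nil, nil), tree(nil, U)), Y)) ≐ node(node(zero, Z), app(Z, node(zero, node(true, zero)))).
Decompose node/2: V ≐ node(zero, Z),  app(tree(app(nil, nil), tree(nil, U)), Y) ≐ app(Z, node(zero, node(true, zero))).
Bind V := node(zero, Z); substituting into the one remaining equation that mentions V gives: tree(tree(U, nil), tree(tree(node(zero, Z), nil), true)) ≐ tree(tree(zero, nil), tree(A, true)).
Decompose app/2: tree(app(nil, nil), tree(nil, U)) ≐ Z,  Y ≐ node(zero, node(true, zero)).
Bind Z := tree(app(nil, nil), tree(nil, U)); substituting into the one remaining equation that mentions Z gives: tree(tree(U, nil), tree(tree(node(zero, tree(app(nil, nil), tree(nil, U))), nil), true)) ≐ tree(tree(zero, nil), tree(A, true)). Substituting into the earlier binding gives V := node(zero, tree(app(nil, nil), tree(nil, U))).
Bind Y := node(zero, node(true, zero)); no other remaining equation mentions Y. Substituting into the earlier binding gives Q := node(zero, node(true, zero)).
Decompose tree/2: tree(U, nil) ≐ tree(zero, nil),  tree(tree(node(zero, tree(app(nil, nil), tree(nil, U))), nil), true) ≐ tree(A, true).
Decompose tree/2: U ≐ zero,  nil ≐ nil.
Bind U := zero; substituting into the one remaining equation that mentions U gives: tree(tree(node(zero, tree(app(nil, nil), tree(nil, zero))), nil), true) ≐ tree(A, true). Substituting into the earlier bindings gives V := node(zero, tree(app(nil, nil), tree(nil, zero))), Z := tree(app(nil, nil), tree(nil, zero)).
Delete trivial equation nil ≐ nil.
Decompose tree/2: tree(node(zero, tree(app(nil, nil), tree(nil, zero))), nil) ≐ A,  true ≐ true.
Bind A := tree(node(zero, tree(app(nil, nil), tree(nil, zero))), nil); no other remaining equation mentions A.
Delete trivial equation true ≐ true.
MGU = { S ↦ node(true, zero), Q ↦ node(zero, node(true, zero)), V ↦ node(zero, tree(app(nil, nil), tree(nil, zero))), Z ↦ tree(app(nil, nil), tree(nil, zero)), Y ↦ node(zero, node(true, zero)), U ↦ zero, A ↦ tree(node(zero, tree(app(nil, nil), tree(nil, zero))), nil) }, so A ↦ tree(node(zero, tree(app(nil, nil), tree(nil, zero))), nil).

tree(node(zero, tree(app(nil, nil), tree(nil, zero))), nil)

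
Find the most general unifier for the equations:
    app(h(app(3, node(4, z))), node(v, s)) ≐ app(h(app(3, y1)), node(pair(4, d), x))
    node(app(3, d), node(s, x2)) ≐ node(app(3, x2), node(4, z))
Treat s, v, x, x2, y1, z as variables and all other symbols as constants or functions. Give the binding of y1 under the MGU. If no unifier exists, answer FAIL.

node(4, d)

Decompose app/2: h(app(3, node(4, z))) ≐ h(app(3, y1)),  node(v, s) ≐ node(pair(4, d), x).
Decompose h/1: app(3, node(4, z)) ≐ app(3, y1).
Decompose app/2: 3 ≐ 3,  node(4, z) ≐ y1.
Delete trivial equation 3 ≐ 3.
Bind y1 := node(4, z); no other remaining equation mentions y1.
Decompose node/2: v ≐ pair(4, d),  s ≐ x.
Bind v := pair(4, d); no other remaining equation mentions v.
Bind s := x; substituting into the remaining equation gives: node(app(3, d), node(x, x2)) ≐ node(app(3, x2), node(4, z)).
Decompose node/2: app(3, d) ≐ app(3, x2),  node(x, x2) ≐ node(4, z).
Decompose app/2: 3 ≐ 3,  d ≐ x2.
Delete trivial equation 3 ≐ 3.
Bind x2 := d; substituting into the remaining equation gives: node(x, d) ≐ node(4, z).
Decompose node/2: x ≐ 4,  d ≐ z.
Bind x := 4; no other remaining equation mentions x. Substituting into the earlier binding gives s := 4.
Bind z := d. Substituting into the earlier binding gives y1 := node(4, d).
MGU = { y1 -> node(4, d), v -> pair(4, d), s -> 4, x2 -> d, x -> 4, z -> d }, so y1 -> node(4, d).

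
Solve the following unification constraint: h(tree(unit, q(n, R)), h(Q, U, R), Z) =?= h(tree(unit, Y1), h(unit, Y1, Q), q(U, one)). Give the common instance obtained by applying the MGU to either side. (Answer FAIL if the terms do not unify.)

h(tree(unit, q(n, unit)), h(unit, q(n, unit), unit), q(q(n, unit), one))

Decompose h/3: tree(unit, q(n, R)) =?= tree(unit, Y1),  h(Q, U, R) =?= h(unit, Y1, Q),  Z =?= q(U, one).
Decompose tree/2: unit =?= unit,  q(n, R) =?= Y1.
Delete trivial equation unit =?= unit.
Bind Y1 := q(n, R); substituting into the one remaining equation that mentions Y1 gives: h(Q, U, R) =?= h(unit, q(n, R), Q).
Decompose h/3: Q =?= unit,  U =?= q(n, R),  R =?= Q.
Bind Q := unit; substituting into the one remaining equation that mentions Q gives: R =?= unit.
Bind U := q(n, R); substituting into the one remaining equation that mentions U gives: Z =?= q(q(n, R), one).
Bind R := unit; substituting into the remaining equation gives: Z =?= q(q(n, unit), one). Substituting into the earlier bindings gives Y1 := q(n, unit), U := q(n, unit).
Bind Z := q(q(n, unit), one).
Applying the MGU to either side gives h(tree(unit, q(n, unit)), h(unit, q(n, unit), unit), q(q(n, unit), one)).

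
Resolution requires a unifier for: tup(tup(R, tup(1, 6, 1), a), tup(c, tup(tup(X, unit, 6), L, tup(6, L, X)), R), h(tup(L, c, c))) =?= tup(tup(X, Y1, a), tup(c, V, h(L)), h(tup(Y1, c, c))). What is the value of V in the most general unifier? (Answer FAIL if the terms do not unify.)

Decompose tup/3: tup(R, tup(1, 6, 1), a) =?= tup(X, Y1, a),  tup(c, tup(tup(X, unit, 6), L, tup(6, L, X)), R) =?= tup(c, V, h(L)),  h(tup(L, c, c)) =?= h(tup(Y1, c, c)).
Decompose tup/3: R =?= X,  tup(1, 6, 1) =?= Y1,  a =?= a.
Bind R := X; substituting into the one remaining equation that mentions R gives: tup(c, tup(tup(X, unit, 6), L, tup(6, L, X)), X) =?= tup(c, V, h(L)).
Bind Y1 := tup(1, 6, 1); substituting into the one remaining equation that mentions Y1 gives: h(tup(L, c, c)) =?= h(tup(tup(1, 6, 1), c, c)).
Delete trivial equation a =?= a.
Decompose tup/3: c =?= c,  tup(tup(X, unit, 6), L, tup(6, L, X)) =?= V,  X =?= h(L).
Delete trivial equation c =?= c.
Bind V := tup(tup(X, unit, 6), L, tup(6, L, X)); no other remaining equation mentions V.
Bind X := h(L); no other remaining equation mentions X. Substituting into the earlier bindings gives R := h(L), V := tup(tup(h(L), unit, 6), L, tup(6, L, h(L))).
Decompose h/1: tup(L, c, c) =?= tup(tup(1, 6, 1), c, c).
Decompose tup/3: L =?= tup(1, 6, 1),  c =?= c,  c =?= c.
Bind L := tup(1, 6, 1); no other remaining equation mentions L. Substituting into the earlier bindings gives R := h(tup(1, 6, 1)), V := tup(tup(h(tup(1, 6, 1)), unit, 6), tup(1, 6, 1), tup(6, tup(1, 6, 1), h(tup(1, 6, 1)))), X := h(tup(1, 6, 1)).
Delete trivial equation c =?= c.
Delete trivial equation c =?= c.
MGU = { R ↦ h(tup(1, 6, 1)), Y1 ↦ tup(1, 6, 1), V ↦ tup(tup(h(tup(1, 6, 1)), unit, 6), tup(1, 6, 1), tup(6, tup(1, 6, 1), h(tup(1, 6, 1)))), X ↦ h(tup(1, 6, 1)), L ↦ tup(1, 6, 1) }, so V ↦ tup(tup(h(tup(1, 6, 1)), unit, 6), tup(1, 6, 1), tup(6, tup(1, 6, 1), h(tup(1, 6, 1)))).

tup(tup(h(tup(1, 6, 1)), unit, 6), tup(1, 6, 1), tup(6, tup(1, 6, 1), h(tup(1, 6, 1))))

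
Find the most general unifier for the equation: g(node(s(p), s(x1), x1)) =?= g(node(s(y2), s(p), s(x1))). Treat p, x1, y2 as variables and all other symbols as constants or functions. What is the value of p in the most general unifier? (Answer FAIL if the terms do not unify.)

FAIL

Decompose g/1: node(s(p), s(x1), x1) =?= node(s(y2), s(p), s(x1)).
Decompose node/3: s(p) =?= s(y2),  s(x1) =?= s(p),  x1 =?= s(x1).
Decompose s/1: p =?= y2.
Bind p := y2; substituting into the one remaining equation that mentions p gives: s(x1) =?= s(y2).
Decompose s/1: x1 =?= y2.
Bind x1 := y2; substituting into the remaining equation gives: y2 =?= s(y2).
Occurs check fails: y2 occurs in s(y2); the equation y2 =?= s(y2) has no finite solution.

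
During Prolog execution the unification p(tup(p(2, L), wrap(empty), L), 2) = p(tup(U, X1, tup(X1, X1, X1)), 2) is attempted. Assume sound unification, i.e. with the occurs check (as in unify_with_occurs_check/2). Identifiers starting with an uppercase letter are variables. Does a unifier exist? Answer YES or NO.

Decompose p/2: tup(p(2, L), wrap(empty), L) = tup(U, X1, tup(X1, X1, X1)),  2 = 2.
Decompose tup/3: p(2, L) = U,  wrap(empty) = X1,  L = tup(X1, X1, X1).
Bind U := p(2, L); no other remaining equation mentions U.
Bind X1 := wrap(empty); substituting into the one remaining equation that mentions X1 gives: L = tup(wrap(empty), wrap(empty), wrap(empty)).
Bind L := tup(wrap(empty), wrap(empty), wrap(empty)); no other remaining equation mentions L. Substituting into the earlier binding gives U := p(2, tup(wrap(empty), wrap(empty), wrap(empty))).
Delete trivial equation 2 = 2.
No equations remain and no clash or occurs-check failure arose, so a unifier exists.

YES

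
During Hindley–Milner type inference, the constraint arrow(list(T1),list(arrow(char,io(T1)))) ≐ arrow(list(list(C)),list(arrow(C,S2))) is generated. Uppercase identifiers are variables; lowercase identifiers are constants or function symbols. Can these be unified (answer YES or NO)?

Decompose arrow/2: list(T1) ≐ list(list(C)),  list(arrow(char,io(T1))) ≐ list(arrow(C,S2)).
Decompose list/1: T1 ≐ list(C).
Bind T1 := list(C); substituting into the remaining equation gives: list(arrow(char,io(list(C)))) ≐ list(arrow(C,S2)).
Decompose list/1: arrow(char,io(list(C))) ≐ arrow(C,S2).
Decompose arrow/2: char ≐ C,  io(list(C)) ≐ S2.
Bind C := char; substituting into the remaining equation gives: io(list(char)) ≐ S2. Substituting into the earlier binding gives T1 := list(char).
Bind S2 := io(list(char)).
No equations remain and no clash or occurs-check failure arose, so a unifier exists.

YES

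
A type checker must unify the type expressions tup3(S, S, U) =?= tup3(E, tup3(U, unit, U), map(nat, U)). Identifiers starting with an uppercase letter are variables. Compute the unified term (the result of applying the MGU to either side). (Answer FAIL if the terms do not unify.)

Decompose tup3/3: S =?= E,  S =?= tup3(U, unit, U),  U =?= map(nat, U).
Bind S := E; substituting into the one remaining equation that mentions S gives: E =?= tup3(U, unit, U).
Bind E := tup3(U, unit, U); no other remaining equation mentions E. Substituting into the earlier binding gives S := tup3(U, unit, U).
Occurs check fails: U occurs in map(nat, U); the equation U =?= map(nat, U) has no finite solution.

FAIL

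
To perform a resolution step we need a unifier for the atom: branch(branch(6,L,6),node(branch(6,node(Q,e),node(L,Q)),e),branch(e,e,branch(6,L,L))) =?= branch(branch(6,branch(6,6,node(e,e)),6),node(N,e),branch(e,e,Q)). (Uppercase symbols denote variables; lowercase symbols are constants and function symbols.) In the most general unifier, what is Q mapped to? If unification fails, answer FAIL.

Decompose branch/3: branch(6,L,6) =?= branch(6,branch(6,6,node(e,e)),6),  node(branch(6,node(Q,e),node(L,Q)),e) =?= node(N,e),  branch(e,e,branch(6,L,L)) =?= branch(e,e,Q).
Decompose branch/3: 6 =?= 6,  L =?= branch(6,6,node(e,e)),  6 =?= 6.
Delete trivial equation 6 =?= 6.
Bind L := branch(6,6,node(e,e)); substituting into the 2 remaining equations that mention L gives: node(branch(6,node(Q,e),node(branch(6,6,node(e,e)),Q)),e) =?= node(N,e),  branch(e,e,branch(6,branch(6,6,node(e,e)),branch(6,6,node(e,e)))) =?= branch(e,e,Q).
Delete trivial equation 6 =?= 6.
Decompose node/2: branch(6,node(Q,e),node(branch(6,6,node(e,e)),Q)) =?= N,  e =?= e.
Bind N := branch(6,node(Q,e),node(branch(6,6,node(e,e)),Q)); no other remaining equation mentions N.
Delete trivial equation e =?= e.
Decompose branch/3: e =?= e,  e =?= e,  branch(6,branch(6,6,node(e,e)),branch(6,6,node(e,e))) =?= Q.
Delete trivial equation e =?= e.
Delete trivial equation e =?= e.
Bind Q := branch(6,branch(6,6,node(e,e)),branch(6,6,node(e,e))). Substituting into the earlier binding gives N := branch(6,node(branch(6,branch(6,6,node(e,e)),branch(6,6,node(e,e))),e),node(branch(6,6,node(e,e)),branch(6,branch(6,6,node(e,e)),branch(6,6,node(e,e))))).
MGU = { L -> branch(6,6,node(e,e)), N -> branch(6,node(branch(6,branch(6,6,node(e,e)),branch(6,6,node(e,e))),e),node(branch(6,6,node(e,e)),branch(6,branch(6,6,node(e,e)),branch(6,6,node(e,e))))), Q -> branch(6,branch(6,6,node(e,e)),branch(6,6,node(e,e))) }, so Q -> branch(6,branch(6,6,node(e,e)),branch(6,6,node(e,e))).

branch(6,branch(6,6,node(e,e)),branch(6,6,node(e,e)))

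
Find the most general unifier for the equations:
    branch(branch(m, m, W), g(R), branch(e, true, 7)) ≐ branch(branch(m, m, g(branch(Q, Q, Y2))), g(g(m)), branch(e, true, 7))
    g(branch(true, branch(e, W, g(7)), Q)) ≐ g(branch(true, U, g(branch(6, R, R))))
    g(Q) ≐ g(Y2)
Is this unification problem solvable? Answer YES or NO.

Decompose branch/3: branch(m, m, W) ≐ branch(m, m, g(branch(Q, Q, Y2))),  g(R) ≐ g(g(m)),  branch(e, true, 7) ≐ branch(e, true, 7).
Decompose branch/3: m ≐ m,  m ≐ m,  W ≐ g(branch(Q, Q, Y2)).
Delete trivial equation m ≐ m.
Delete trivial equation m ≐ m.
Bind W := g(branch(Q, Q, Y2)); substituting into the one remaining equation that mentions W gives: g(branch(true, branch(e, g(branch(Q, Q, Y2)), g(7)), Q)) ≐ g(branch(true, U, g(branch(6, R, R)))).
Decompose g/1: R ≐ g(m).
Bind R := g(m); substituting into the one remaining equation that mentions R gives: g(branch(true, branch(e, g(branch(Q, Q, Y2)), g(7)), Q)) ≐ g(branch(true, U, g(branch(6, g(m), g(m))))).
Delete trivial equation branch(e, true, 7) ≐ branch(e, true, 7).
Decompose g/1: branch(true, branch(e, g(branch(Q, Q, Y2)), g(7)), Q) ≐ branch(true, U, g(branch(6, g(m), g(m)))).
Decompose branch/3: true ≐ true,  branch(e, g(branch(Q, Q, Y2)), g(7)) ≐ U,  Q ≐ g(branch(6, g(m), g(m))).
Delete trivial equation true ≐ true.
Bind U := branch(e, g(branch(Q, Q, Y2)), g(7)); no other remaining equation mentions U.
Bind Q := g(branch(6, g(m), g(m))); substituting into the remaining equation gives: g(g(branch(6, g(m), g(m)))) ≐ g(Y2). Substituting into the earlier bindings gives W := g(branch(g(branch(6, g(m), g(m))), g(branch(6, g(m), g(m))), Y2)), U := branch(e, g(branch(g(branch(6, g(m), g(m))), g(branch(6, g(m), g(m))), Y2)), g(7)).
Decompose g/1: g(branch(6, g(m), g(m))) ≐ Y2.
Bind Y2 := g(branch(6, g(m), g(m))). Substituting into the earlier bindings gives W := g(branch(g(branch(6, g(m), g(m))), g(branch(6, g(m), g(m))), g(branch(6, g(m), g(m))))), U := branch(e, g(branch(g(branch(6, g(m), g(m))), g(branch(6, g(m), g(m))), g(branch(6, g(m), g(m))))), g(7)).
No equations remain and no clash or occurs-check failure arose, so a unifier exists.

YES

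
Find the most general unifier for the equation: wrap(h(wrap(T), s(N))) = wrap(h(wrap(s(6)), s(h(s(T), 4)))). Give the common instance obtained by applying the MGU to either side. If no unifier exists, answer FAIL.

Decompose wrap/1: h(wrap(T), s(N)) = h(wrap(s(6)), s(h(s(T), 4))).
Decompose h/2: wrap(T) = wrap(s(6)),  s(N) = s(h(s(T), 4)).
Decompose wrap/1: T = s(6).
Bind T := s(6); substituting into the remaining equation gives: s(N) = s(h(s(s(6)), 4)).
Decompose s/1: N = h(s(s(6)), 4).
Bind N := h(s(s(6)), 4).
Applying the MGU to either side gives wrap(h(wrap(s(6)), s(h(s(s(6)), 4)))).

wrap(h(wrap(s(6)), s(h(s(s(6)), 4))))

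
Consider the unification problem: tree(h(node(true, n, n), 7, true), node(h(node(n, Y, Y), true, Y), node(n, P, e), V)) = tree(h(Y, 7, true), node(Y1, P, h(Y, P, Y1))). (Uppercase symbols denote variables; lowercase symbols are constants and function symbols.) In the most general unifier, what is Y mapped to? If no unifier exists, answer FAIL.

FAIL

Decompose tree/2: h(node(true, n, n), 7, true) = h(Y, 7, true),  node(h(node(n, Y, Y), true, Y), node(n, P, e), V) = node(Y1, P, h(Y, P, Y1)).
Decompose h/3: node(true, n, n) = Y,  7 = 7,  true = true.
Bind Y := node(true, n, n); substituting into the one remaining equation that mentions Y gives: node(h(node(n, node(true, n, n), node(true, n, n)), true, node(true, n, n)), node(n, P, e), V) = node(Y1, P, h(node(true, n, n), P, Y1)).
Delete trivial equation 7 = 7.
Delete trivial equation true = true.
Decompose node/3: h(node(n, node(true, n, n), node(true, n, n)), true, node(true, n, n)) = Y1,  node(n, P, e) = P,  V = h(node(true, n, n), P, Y1).
Bind Y1 := h(node(n, node(true, n, n), node(true, n, n)), true, node(true, n, n)); substituting into the one remaining equation that mentions Y1 gives: V = h(node(true, n, n), P, h(node(n, node(true, n, n), node(true, n, n)), true, node(true, n, n))).
Occurs check fails: P occurs in node(n, P, e); the equation P = node(n, P, e) has no finite solution.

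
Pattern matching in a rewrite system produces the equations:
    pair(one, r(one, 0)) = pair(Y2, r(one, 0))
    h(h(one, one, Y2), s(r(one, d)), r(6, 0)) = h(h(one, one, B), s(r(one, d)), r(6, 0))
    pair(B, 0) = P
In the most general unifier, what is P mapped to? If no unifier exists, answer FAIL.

pair(one, 0)

Decompose pair/2: one = Y2,  r(one, 0) = r(one, 0).
Bind Y2 := one; substituting into the one remaining equation that mentions Y2 gives: h(h(one, one, one), s(r(one, d)), r(6, 0)) = h(h(one, one, B), s(r(one, d)), r(6, 0)).
Delete trivial equation r(one, 0) = r(one, 0).
Decompose h/3: h(one, one, one) = h(one, one, B),  s(r(one, d)) = s(r(one, d)),  r(6, 0) = r(6, 0).
Decompose h/3: one = one,  one = one,  one = B.
Delete trivial equation one = one.
Delete trivial equation one = one.
Bind B := one; substituting into the one remaining equation that mentions B gives: pair(one, 0) = P.
Delete trivial equation s(r(one, d)) = s(r(one, d)).
Delete trivial equation r(6, 0) = r(6, 0).
Bind P := pair(one, 0).
MGU = { Y2 ↦ one, B ↦ one, P ↦ pair(one, 0) }, so P ↦ pair(one, 0).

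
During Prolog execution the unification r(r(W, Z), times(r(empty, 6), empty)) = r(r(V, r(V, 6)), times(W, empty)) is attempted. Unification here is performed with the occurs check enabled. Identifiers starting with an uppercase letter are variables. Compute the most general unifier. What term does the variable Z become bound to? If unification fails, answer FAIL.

r(r(empty, 6), 6)

Decompose r/2: r(W, Z) = r(V, r(V, 6)),  times(r(empty, 6), empty) = times(W, empty).
Decompose r/2: W = V,  Z = r(V, 6).
Bind W := V; substituting into the one remaining equation that mentions W gives: times(r(empty, 6), empty) = times(V, empty).
Bind Z := r(V, 6); no other remaining equation mentions Z.
Decompose times/2: r(empty, 6) = V,  empty = empty.
Bind V := r(empty, 6); no other remaining equation mentions V. Substituting into the earlier bindings gives W := r(empty, 6), Z := r(r(empty, 6), 6).
Delete trivial equation empty = empty.
MGU = { W ↦ r(empty, 6), Z ↦ r(r(empty, 6), 6), V ↦ r(empty, 6) }, so Z ↦ r(r(empty, 6), 6).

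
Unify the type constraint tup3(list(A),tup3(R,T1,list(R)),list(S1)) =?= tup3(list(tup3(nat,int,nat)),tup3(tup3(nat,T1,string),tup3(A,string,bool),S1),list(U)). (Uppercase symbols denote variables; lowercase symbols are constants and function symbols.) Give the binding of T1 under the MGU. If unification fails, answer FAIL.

Decompose tup3/3: list(A) =?= list(tup3(nat,int,nat)),  tup3(R,T1,list(R)) =?= tup3(tup3(nat,T1,string),tup3(A,string,bool),S1),  list(S1) =?= list(U).
Decompose list/1: A =?= tup3(nat,int,nat).
Bind A := tup3(nat,int,nat); substituting into the one remaining equation that mentions A gives: tup3(R,T1,list(R)) =?= tup3(tup3(nat,T1,string),tup3(tup3(nat,int,nat),string,bool),S1).
Decompose tup3/3: R =?= tup3(nat,T1,string),  T1 =?= tup3(tup3(nat,int,nat),string,bool),  list(R) =?= S1.
Bind R := tup3(nat,T1,string); substituting into the one remaining equation that mentions R gives: list(tup3(nat,T1,string)) =?= S1.
Bind T1 := tup3(tup3(nat,int,nat),string,bool); substituting into the one remaining equation that mentions T1 gives: list(tup3(nat,tup3(tup3(nat,int,nat),string,bool),string)) =?= S1. Substituting into the earlier binding gives R := tup3(nat,tup3(tup3(nat,int,nat),string,bool),string).
Bind S1 := list(tup3(nat,tup3(tup3(nat,int,nat),string,bool),string)); substituting into the remaining equation gives: list(list(tup3(nat,tup3(tup3(nat,int,nat),string,bool),string))) =?= list(U).
Decompose list/1: list(tup3(nat,tup3(tup3(nat,int,nat),string,bool),string)) =?= U.
Bind U := list(tup3(nat,tup3(tup3(nat,int,nat),string,bool),string)).
MGU = { A := tup3(nat,int,nat), R := tup3(nat,tup3(tup3(nat,int,nat),string,bool),string), T1 := tup3(tup3(nat,int,nat),string,bool), S1 := list(tup3(nat,tup3(tup3(nat,int,nat),string,bool),string)), U := list(tup3(nat,tup3(tup3(nat,int,nat),string,bool),string)) }, so T1 := tup3(tup3(nat,int,nat),string,bool).

tup3(tup3(nat,int,nat),string,bool)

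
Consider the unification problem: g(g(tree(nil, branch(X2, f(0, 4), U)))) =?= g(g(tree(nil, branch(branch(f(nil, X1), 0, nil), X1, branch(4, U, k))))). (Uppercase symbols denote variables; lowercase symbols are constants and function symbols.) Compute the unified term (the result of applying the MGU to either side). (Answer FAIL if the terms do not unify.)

Decompose g/1: g(tree(nil, branch(X2, f(0, 4), U))) =?= g(tree(nil, branch(branch(f(nil, X1), 0, nil), X1, branch(4, U, k)))).
Decompose g/1: tree(nil, branch(X2, f(0, 4), U)) =?= tree(nil, branch(branch(f(nil, X1), 0, nil), X1, branch(4, U, k))).
Decompose tree/2: nil =?= nil,  branch(X2, f(0, 4), U) =?= branch(branch(f(nil, X1), 0, nil), X1, branch(4, U, k)).
Delete trivial equation nil =?= nil.
Decompose branch/3: X2 =?= branch(f(nil, X1), 0, nil),  f(0, 4) =?= X1,  U =?= branch(4, U, k).
Bind X2 := branch(f(nil, X1), 0, nil); no other remaining equation mentions X2.
Bind X1 := f(0, 4); no other remaining equation mentions X1. Substituting into the earlier binding gives X2 := branch(f(nil, f(0, 4)), 0, nil).
Occurs check fails: U occurs in branch(4, U, k); the equation U =?= branch(4, U, k) has no finite solution.

FAIL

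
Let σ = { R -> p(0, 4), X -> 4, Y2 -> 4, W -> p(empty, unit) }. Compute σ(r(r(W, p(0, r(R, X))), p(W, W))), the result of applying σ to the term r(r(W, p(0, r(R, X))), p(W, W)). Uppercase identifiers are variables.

Replace each occurrence of R with p(0, 4).
Replace each occurrence of X with 4.
Replace each occurrence of W with p(empty, unit).
Result: r(r(p(empty, unit), p(0, r(p(0, 4), 4))), p(p(empty, unit), p(empty, unit))).

r(r(p(empty, unit), p(0, r(p(0, 4), 4))), p(p(empty, unit), p(empty, unit)))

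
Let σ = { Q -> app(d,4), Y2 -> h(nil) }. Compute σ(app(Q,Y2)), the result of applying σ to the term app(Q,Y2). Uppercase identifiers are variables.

Replace each occurrence of Q with app(d,4).
Replace each occurrence of Y2 with h(nil).
Result: app(app(d,4),h(nil)).

app(app(d,4),h(nil))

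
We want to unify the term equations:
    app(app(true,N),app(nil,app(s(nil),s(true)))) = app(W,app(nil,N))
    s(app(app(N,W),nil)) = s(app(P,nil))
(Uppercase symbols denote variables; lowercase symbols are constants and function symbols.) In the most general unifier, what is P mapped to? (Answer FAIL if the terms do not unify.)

app(app(s(nil),s(true)),app(true,app(s(nil),s(true))))

Decompose app/2: app(true,N) = W,  app(nil,app(s(nil),s(true))) = app(nil,N).
Bind W := app(true,N); substituting into the one remaining equation that mentions W gives: s(app(app(N,app(true,N)),nil)) = s(app(P,nil)).
Decompose app/2: nil = nil,  app(s(nil),s(true)) = N.
Delete trivial equation nil = nil.
Bind N := app(s(nil),s(true)); substituting into the remaining equation gives: s(app(app(app(s(nil),s(true)),app(true,app(s(nil),s(true)))),nil)) = s(app(P,nil)). Substituting into the earlier binding gives W := app(true,app(s(nil),s(true))).
Decompose s/1: app(app(app(s(nil),s(true)),app(true,app(s(nil),s(true)))),nil) = app(P,nil).
Decompose app/2: app(app(s(nil),s(true)),app(true,app(s(nil),s(true)))) = P,  nil = nil.
Bind P := app(app(s(nil),s(true)),app(true,app(s(nil),s(true)))); no other remaining equation mentions P.
Delete trivial equation nil = nil.
MGU = { W := app(true,app(s(nil),s(true))), N := app(s(nil),s(true)), P := app(app(s(nil),s(true)),app(true,app(s(nil),s(true)))) }, so P := app(app(s(nil),s(true)),app(true,app(s(nil),s(true)))).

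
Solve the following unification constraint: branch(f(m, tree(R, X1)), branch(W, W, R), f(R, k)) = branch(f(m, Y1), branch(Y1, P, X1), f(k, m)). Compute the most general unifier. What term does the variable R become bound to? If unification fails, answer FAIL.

FAIL

Decompose branch/3: f(m, tree(R, X1)) = f(m, Y1),  branch(W, W, R) = branch(Y1, P, X1),  f(R, k) = f(k, m).
Decompose f/2: m = m,  tree(R, X1) = Y1.
Delete trivial equation m = m.
Bind Y1 := tree(R, X1); substituting into the one remaining equation that mentions Y1 gives: branch(W, W, R) = branch(tree(R, X1), P, X1).
Decompose branch/3: W = tree(R, X1),  W = P,  R = X1.
Bind W := tree(R, X1); substituting into the one remaining equation that mentions W gives: tree(R, X1) = P.
Bind P := tree(R, X1); no other remaining equation mentions P.
Bind R := X1; substituting into the remaining equation gives: f(X1, k) = f(k, m). Substituting into the earlier bindings gives Y1 := tree(X1, X1), W := tree(X1, X1), P := tree(X1, X1).
Decompose f/2: X1 = k,  k = m.
Bind X1 := k; no other remaining equation mentions X1. Substituting into the earlier bindings gives Y1 := tree(k, k), W := tree(k, k), P := tree(k, k), R := k.
Clash: constants k and m differ; no unifier exists.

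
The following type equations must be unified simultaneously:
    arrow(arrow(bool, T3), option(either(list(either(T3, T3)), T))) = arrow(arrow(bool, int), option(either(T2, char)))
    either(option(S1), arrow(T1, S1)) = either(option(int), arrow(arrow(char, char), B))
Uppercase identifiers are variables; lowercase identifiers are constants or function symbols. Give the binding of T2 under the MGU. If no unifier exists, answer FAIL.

Decompose arrow/2: arrow(bool, T3) = arrow(bool, int),  option(either(list(either(T3, T3)), T)) = option(either(T2, char)).
Decompose arrow/2: bool = bool,  T3 = int.
Delete trivial equation bool = bool.
Bind T3 := int; substituting into the one remaining equation that mentions T3 gives: option(either(list(either(int, int)), T)) = option(either(T2, char)).
Decompose option/1: either(list(either(int, int)), T) = either(T2, char).
Decompose either/2: list(either(int, int)) = T2,  T = char.
Bind T2 := list(either(int, int)); no other remaining equation mentions T2.
Bind T := char; no other remaining equation mentions T.
Decompose either/2: option(S1) = option(int),  arrow(T1, S1) = arrow(arrow(char, char), B).
Decompose option/1: S1 = int.
Bind S1 := int; substituting into the remaining equation gives: arrow(T1, int) = arrow(arrow(char, char), B).
Decompose arrow/2: T1 = arrow(char, char),  int = B.
Bind T1 := arrow(char, char); no other remaining equation mentions T1.
Bind B := int.
MGU = { T3 -> int, T2 -> list(either(int, int)), T -> char, S1 -> int, T1 -> arrow(char, char), B -> int }, so T2 -> list(either(int, int)).

list(either(int, int))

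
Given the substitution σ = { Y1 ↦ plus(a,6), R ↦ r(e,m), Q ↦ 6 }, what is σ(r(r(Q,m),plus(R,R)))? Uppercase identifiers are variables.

r(r(6,m),plus(r(e,m),r(e,m)))

Replace each occurrence of R with r(e,m).
Replace each occurrence of Q with 6.
Result: r(r(6,m),plus(r(e,m),r(e,m))).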